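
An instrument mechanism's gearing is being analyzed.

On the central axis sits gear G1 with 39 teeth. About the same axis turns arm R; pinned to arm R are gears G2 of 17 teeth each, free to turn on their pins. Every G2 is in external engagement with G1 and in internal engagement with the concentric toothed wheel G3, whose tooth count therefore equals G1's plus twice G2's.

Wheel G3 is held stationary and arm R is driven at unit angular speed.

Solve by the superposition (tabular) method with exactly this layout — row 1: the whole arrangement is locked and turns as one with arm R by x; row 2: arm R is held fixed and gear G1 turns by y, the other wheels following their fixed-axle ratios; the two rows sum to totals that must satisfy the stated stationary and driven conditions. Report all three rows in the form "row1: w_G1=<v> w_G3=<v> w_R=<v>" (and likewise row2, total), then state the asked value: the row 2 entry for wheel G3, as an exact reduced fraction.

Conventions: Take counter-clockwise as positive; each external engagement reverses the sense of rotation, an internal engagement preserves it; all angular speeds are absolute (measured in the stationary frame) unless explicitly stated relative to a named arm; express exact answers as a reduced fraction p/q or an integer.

planetary set (39T centre, 17T on arm, 73T internal) — Willis relation
row 1: whole set turns with the arm by x
row 2 — arm fixed, fixed-axis ratios: sun y, ring −(39/73)·y, arm 0
boundary: total ω_ring = x − (39/73)·y = 0 and total ω_arm = x = 1  ⇒  y = 73/39, x = 1
row 2 ring = −(39/73)·73/39 = -1
totals (row 1 + row 2): sun 1 + 73/39 = 112/39, ring 1 + (-1) = 0, arm 1 + 0 = 1
asked cell (row2, ring) = -1

row1: w_G1=1 w_G3=1 w_R=1
row2: w_G1=73/39 w_G3=-1 w_R=0
total: w_G1=112/39 w_G3=0 w_R=1
asked value: -1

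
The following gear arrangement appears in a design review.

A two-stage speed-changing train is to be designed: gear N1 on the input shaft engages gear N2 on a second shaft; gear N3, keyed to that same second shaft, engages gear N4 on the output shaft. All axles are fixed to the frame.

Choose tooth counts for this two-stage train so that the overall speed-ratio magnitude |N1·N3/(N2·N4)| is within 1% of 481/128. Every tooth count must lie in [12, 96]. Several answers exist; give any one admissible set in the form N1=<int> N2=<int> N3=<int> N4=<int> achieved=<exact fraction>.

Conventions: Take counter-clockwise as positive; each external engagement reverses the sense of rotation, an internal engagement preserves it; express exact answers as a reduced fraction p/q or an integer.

2-stage fixed-axis compound train for ratio 481/128
target = 481/128 in lowest terms: an exact hit needs N1·N3 = k·481 and N2·N4 = k·128 for one integer k, every count in [12, 96]; additionally prefer no 1:1 stage (N1 ≠ N2, N3 ≠ N4)
k = 1: no 1:1-free in-range split of k·481 and k·128 into factor pairs; take k = 2
k = 2: N1·N3 = 962 = 13·74, N2·N4 = 256 = 16·16
achieved = 13·74/(16·16) = 481/128; |achieved − target| = 0 ≤ 481/12800 ✓

N1=13 N2=16 N3=74 N4=16 achieved=481/128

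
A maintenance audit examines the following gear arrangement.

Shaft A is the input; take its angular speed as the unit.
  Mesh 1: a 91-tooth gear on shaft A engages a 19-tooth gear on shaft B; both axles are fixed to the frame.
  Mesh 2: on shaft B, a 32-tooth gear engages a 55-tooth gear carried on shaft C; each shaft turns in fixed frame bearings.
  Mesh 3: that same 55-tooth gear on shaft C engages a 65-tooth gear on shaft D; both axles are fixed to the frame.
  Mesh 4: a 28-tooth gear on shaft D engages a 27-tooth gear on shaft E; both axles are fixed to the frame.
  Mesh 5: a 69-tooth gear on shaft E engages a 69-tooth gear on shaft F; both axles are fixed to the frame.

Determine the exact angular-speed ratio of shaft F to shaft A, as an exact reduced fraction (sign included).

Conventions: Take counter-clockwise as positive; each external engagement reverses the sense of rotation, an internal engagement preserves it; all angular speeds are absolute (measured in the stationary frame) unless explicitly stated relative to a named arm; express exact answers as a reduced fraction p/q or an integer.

-6272/2565

class = fixed-axis compound train [5 meshes; 5 ratios multiply, 5 sense flips]
mesh 1 [91T→19T]: running ratio 91/19, sense −
mesh 2 [32T→55T]: running ratio 2912/1045, sense +
mesh 3 [55T→65T]: running ratio 224/95, sense −
mesh 4 [28T→27T]: running ratio 6272/2565, sense +
mesh 5 [69T→69T]: running ratio 6272/2565, sense −
ω_out/ω_in = -6272/2565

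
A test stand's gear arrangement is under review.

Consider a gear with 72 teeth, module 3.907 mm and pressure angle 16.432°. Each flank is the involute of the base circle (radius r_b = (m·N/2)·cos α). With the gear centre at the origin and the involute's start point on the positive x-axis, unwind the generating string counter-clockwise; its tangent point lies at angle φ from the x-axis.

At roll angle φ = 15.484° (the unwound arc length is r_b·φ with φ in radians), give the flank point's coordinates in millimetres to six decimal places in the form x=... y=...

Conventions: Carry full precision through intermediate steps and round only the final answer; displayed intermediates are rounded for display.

class = single-mesh tooth geometry [base-circle involute, m = 3.907, 72T]
pitch radius r_p = m·N/2 = 3.907·72/2 = 140.652000
base radius r_b = r_p·cos α = 140.652000·cos 16.432° = 134.907229
roll angle φ = 15.484° = 0.27024678 rad
x = r_b·(cos φ + φ·sin φ) = 139.744008
y = r_b·(sin φ − φ·cos φ) = 0.881090

x=139.744008 y=0.881090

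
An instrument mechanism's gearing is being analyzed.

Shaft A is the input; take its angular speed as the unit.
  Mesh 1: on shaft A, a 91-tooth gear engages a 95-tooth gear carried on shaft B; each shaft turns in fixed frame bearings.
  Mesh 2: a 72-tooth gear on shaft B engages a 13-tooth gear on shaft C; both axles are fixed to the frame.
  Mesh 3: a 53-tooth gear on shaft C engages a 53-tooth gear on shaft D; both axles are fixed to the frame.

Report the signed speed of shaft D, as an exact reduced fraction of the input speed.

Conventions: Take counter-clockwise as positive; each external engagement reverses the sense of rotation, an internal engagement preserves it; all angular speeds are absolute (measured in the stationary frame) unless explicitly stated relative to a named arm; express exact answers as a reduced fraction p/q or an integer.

-504/95

3-mesh fixed-axis compound train (all bearings frame-fixed)
mesh 1 [91T→95T]: |ω|/ω_in = 1×91/95 = 91/95, sense flips to −
mesh 2 [72T→13T]: |ω|/ω_in = (91/95)×72/13 = 504/95, sense flips to +
mesh 3 [53T→53T]: |ω|/ω_in = (504/95)×53/53 = 504/95, sense flips to −
signed output speed (× input speed) = -504/95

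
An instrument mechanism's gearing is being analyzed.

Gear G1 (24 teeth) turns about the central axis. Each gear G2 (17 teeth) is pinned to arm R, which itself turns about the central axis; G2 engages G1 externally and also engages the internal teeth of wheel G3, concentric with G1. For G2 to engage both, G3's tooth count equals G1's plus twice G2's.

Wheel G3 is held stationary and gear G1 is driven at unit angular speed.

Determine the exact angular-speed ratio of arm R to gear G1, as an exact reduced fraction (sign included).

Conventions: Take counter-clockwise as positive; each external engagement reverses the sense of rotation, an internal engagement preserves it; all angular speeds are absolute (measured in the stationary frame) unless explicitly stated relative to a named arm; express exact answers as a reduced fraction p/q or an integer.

recognized (axles ride arm R): planetary set, 24/17/58 teeth
ring teeth: 24 + 2·17 = 58
24(ω_sun−ω_arm) = −58(ω_ring−ω_arm),  ω_ring = 0, ω_sun = 1
24(1−ω_arm) = −58(0−ω_arm)  ⇒  82·ω_arm = 24  ⇒  ω_arm = 12/41
ω_out/ω_in = 12/41

12/41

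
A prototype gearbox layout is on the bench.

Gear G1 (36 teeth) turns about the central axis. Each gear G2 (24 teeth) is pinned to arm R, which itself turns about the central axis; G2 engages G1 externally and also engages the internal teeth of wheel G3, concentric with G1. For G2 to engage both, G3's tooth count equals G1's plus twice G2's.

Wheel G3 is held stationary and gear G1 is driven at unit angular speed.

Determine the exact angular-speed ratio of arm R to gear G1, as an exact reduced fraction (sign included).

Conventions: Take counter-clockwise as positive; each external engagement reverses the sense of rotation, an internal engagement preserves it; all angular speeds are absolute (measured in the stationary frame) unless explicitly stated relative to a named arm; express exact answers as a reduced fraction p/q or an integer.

3/10

topology: planetary set — G1 36T / G2 24T / G3 84T, arm = carrier (Willis)
ring teeth: 36 + 2·24 = 84
36(ω_sun−ω_arm) = −84(ω_ring−ω_arm),  ω_ring = 0, ω_sun = 1
36(1−ω_arm) = −84(0−ω_arm)  ⇒  120·ω_arm = 36  ⇒  ω_arm = 3/10
ω_out/ω_in = 3/10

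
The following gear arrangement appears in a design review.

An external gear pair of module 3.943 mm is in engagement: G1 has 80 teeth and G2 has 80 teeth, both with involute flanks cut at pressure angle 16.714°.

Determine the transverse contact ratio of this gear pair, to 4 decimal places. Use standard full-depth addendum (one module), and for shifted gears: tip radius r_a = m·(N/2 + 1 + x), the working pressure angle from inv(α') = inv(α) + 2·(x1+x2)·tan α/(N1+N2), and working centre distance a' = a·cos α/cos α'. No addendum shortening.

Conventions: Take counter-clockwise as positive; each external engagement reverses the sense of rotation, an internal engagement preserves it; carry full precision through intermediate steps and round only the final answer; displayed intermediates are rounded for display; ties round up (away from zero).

2.0621

topology: single-mesh involute geometry — m = 3.943, 80T/80T pair
base radii: r_b1 = 151.056685, r_b2 = 151.056685
tip radii: r_a1 = 161.663000, r_a2 = 161.663000
no profile shift: α' = α, a' = a
action lengths: √(r_a1²−r_b1²) = 57.591696, √(r_a2²−r_b2²) = 57.591696
base pitch p_b = π·m·cos α = 11.863964
CR = (57.591696 + 57.591696 − 315.440000·sin 16.71400°)/11.863964 = 2.062090
contact ratio ≈ 2.0621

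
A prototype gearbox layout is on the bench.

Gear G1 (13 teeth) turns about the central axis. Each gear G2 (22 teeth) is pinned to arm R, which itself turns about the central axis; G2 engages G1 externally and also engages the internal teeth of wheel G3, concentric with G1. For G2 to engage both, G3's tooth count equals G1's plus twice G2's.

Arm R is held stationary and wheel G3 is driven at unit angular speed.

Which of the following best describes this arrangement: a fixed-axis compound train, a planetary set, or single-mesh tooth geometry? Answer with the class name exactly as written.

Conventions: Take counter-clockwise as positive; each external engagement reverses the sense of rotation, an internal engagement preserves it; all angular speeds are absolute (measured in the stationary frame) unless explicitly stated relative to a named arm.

recognized (axles ride arm R): planetary set, 13/22/57 teeth
classification: planetary set

planetary set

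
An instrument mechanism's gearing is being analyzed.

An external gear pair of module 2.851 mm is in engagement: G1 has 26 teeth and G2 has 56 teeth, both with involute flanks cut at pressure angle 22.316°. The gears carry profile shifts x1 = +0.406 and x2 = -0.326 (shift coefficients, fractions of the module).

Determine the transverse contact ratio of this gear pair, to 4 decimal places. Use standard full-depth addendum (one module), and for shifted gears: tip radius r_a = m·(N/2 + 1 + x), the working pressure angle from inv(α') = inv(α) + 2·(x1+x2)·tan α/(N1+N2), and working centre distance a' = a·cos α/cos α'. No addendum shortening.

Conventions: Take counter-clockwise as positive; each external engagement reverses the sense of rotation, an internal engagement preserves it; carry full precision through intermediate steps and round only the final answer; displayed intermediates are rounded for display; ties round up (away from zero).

1.5319

single-mesh involute tooth geometry (26T engaging 56T at module 2.851)
base radii: r_b1 = 34.287119, r_b2 = 73.849180
tip radii: r_a1 = 41.071506, r_a2 = 81.749574
inv(α') = inv(22.316°) + 2·(+0.406-0.326)·tan α/(26+56) = 0.02176937  ⇒  α' = 22.58476°
a' = a·cos α / cos α' = 116.8910·cos 22.316°/cos 22.58476° = 117.117782
action lengths: √(r_a1²−r_b1²) = 22.611105, √(r_a2²−r_b2²) = 35.061254
base pitch p_b = π·m·cos α = 8.285859
CR = (22.611105 + 35.061254 − 117.117782·sin 22.58476°)/8.285859 = 1.531923
contact ratio ≈ 1.5319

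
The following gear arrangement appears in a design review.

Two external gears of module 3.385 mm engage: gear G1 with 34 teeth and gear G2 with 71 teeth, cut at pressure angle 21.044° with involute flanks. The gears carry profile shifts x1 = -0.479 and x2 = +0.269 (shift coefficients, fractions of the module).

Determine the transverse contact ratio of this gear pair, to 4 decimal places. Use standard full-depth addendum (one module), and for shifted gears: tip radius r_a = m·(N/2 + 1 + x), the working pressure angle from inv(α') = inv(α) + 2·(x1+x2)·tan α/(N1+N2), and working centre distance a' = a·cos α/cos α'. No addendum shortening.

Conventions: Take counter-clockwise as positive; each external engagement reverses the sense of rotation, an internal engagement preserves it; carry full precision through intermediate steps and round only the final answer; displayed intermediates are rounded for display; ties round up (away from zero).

single-mesh involute tooth geometry (34T engaging 71T at module 3.385)
base radii: r_b1 = 53.707033, r_b2 = 112.152922
tip radii: r_a1 = 59.308585, r_a2 = 124.463065
inv(α') = inv(21.044°) + 2·(-0.479+0.269)·tan α/(34+71) = 0.01591933  ⇒  α' = 20.42888°
a' = a·cos α / cos α' = 177.7125·cos 21.044°/cos 20.42888° = 176.991640
action lengths: √(r_a1²−r_b1²) = 25.160740, √(r_a2²−r_b2²) = 53.970146
base pitch p_b = π·m·cos α = 9.925036
CR = (25.160740 + 53.970146 − 176.991640·sin 20.42888°)/9.925036 = 1.748399
contact ratio ≈ 1.7484

1.7484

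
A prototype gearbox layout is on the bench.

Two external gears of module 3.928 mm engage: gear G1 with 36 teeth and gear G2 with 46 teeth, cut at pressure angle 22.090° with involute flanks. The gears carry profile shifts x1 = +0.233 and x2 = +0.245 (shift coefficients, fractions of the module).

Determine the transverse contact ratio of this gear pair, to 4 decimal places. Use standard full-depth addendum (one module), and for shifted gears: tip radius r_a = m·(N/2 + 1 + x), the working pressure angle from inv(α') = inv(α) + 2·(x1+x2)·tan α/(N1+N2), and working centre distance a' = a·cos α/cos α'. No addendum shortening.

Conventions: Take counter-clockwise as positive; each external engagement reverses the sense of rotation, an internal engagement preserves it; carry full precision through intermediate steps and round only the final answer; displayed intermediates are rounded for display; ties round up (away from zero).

class = single-mesh tooth geometry [involute pair 36T × 46T, m = 3.928]
base radii: r_b1 = 65.513922, r_b2 = 83.712234
tip radii: r_a1 = 75.547224, r_a2 = 95.234360
inv(α') = inv(22.090°) + 2·(+0.233+0.245)·tan α/(36+46) = 0.02504304  ⇒  α' = 23.61544°
a' = a·cos α / cos α' = 161.0480·cos 22.090°/cos 23.61544° = 162.865348
action lengths: √(r_a1²−r_b1²) = 37.620594, √(r_a2²−r_b2²) = 45.407546
base pitch p_b = π·m·cos α = 11.434336
CR = (37.620594 + 45.407546 − 162.865348·sin 23.61544°)/11.434336 = 1.555397
contact ratio ≈ 1.5554

1.5554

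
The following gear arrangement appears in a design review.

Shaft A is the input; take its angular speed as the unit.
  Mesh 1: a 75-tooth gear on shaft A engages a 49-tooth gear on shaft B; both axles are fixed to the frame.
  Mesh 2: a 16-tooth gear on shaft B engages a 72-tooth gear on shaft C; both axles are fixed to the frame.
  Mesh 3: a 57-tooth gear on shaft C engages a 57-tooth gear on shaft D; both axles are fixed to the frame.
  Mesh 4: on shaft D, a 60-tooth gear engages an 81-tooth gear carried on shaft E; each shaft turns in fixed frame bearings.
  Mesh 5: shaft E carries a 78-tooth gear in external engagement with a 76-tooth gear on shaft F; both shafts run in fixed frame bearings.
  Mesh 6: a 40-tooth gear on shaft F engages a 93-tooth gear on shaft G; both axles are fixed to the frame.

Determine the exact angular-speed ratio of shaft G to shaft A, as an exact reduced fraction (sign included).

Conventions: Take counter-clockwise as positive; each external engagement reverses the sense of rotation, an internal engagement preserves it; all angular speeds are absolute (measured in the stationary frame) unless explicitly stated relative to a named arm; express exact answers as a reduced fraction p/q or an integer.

260000/2337741

class = fixed-axis compound train [6 meshes; 6 ratios multiply, 6 sense flips]
mesh 1 [75T→49T]: running ratio 75/49, sense −
mesh 2 [16T→72T]: running ratio 50/147, sense +
mesh 3 [57T→57T]: running ratio 50/147, sense −
mesh 4 [60T→81T]: running ratio 1000/3969, sense +
mesh 5 [78T→76T]: running ratio 6500/25137, sense −
mesh 6 [40T→93T]: running ratio 260000/2337741, sense +
ω_out/ω_in = 260000/2337741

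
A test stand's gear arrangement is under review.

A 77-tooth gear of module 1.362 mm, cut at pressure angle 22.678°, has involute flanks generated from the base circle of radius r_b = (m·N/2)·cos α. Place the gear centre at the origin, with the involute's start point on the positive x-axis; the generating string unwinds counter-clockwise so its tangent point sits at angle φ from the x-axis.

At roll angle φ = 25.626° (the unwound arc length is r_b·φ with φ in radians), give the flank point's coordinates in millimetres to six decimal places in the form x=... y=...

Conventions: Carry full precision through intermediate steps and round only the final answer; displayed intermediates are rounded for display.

class = single-mesh tooth geometry [base-circle involute, m = 1.362, 77T]
pitch radius r_p = m·N/2 = 1.362·77/2 = 52.437000
base radius r_b = r_p·cos α = 52.437000·cos 22.678° = 48.382896
roll angle φ = 25.626° = 0.44725807 rad
x = r_b·(cos φ + φ·sin φ) = 52.982814
y = r_b·(sin φ − φ·cos φ) = 1.414271

x=52.982814 y=1.414271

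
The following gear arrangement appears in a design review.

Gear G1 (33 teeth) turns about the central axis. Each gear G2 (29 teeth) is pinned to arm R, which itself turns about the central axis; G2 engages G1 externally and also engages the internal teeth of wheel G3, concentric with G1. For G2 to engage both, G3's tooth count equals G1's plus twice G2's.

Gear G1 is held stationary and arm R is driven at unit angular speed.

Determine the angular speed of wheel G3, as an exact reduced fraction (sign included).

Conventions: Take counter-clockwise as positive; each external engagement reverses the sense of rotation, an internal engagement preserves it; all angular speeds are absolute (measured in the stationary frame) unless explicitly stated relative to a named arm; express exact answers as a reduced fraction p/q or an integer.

recognized (axles ride arm R): planetary set, 33/29/91 teeth
ring teeth: 33 + 2·29 = 91
33(ω_sun−ω_arm) = −91(ω_ring−ω_arm),  ω_sun = 0, ω_arm = 1
ω_ring = 1 − (33/91)(0−1) = 124/91
exact speed ratio = 124/91

124/91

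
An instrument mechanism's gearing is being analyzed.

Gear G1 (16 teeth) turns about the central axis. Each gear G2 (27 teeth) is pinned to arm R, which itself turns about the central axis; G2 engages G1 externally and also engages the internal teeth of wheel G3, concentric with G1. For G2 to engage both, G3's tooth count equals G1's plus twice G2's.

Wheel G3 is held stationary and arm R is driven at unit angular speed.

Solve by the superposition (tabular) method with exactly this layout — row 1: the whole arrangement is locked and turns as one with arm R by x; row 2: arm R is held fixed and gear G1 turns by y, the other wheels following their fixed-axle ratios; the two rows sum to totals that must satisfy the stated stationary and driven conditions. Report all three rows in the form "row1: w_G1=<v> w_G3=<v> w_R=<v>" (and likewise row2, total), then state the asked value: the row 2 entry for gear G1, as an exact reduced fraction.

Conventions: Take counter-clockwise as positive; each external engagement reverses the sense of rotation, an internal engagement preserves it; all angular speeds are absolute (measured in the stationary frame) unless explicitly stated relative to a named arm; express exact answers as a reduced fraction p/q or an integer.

row1: w_G1=1 w_G3=1 w_R=1
row2: w_G1=35/8 w_G3=-1 w_R=0
total: w_G1=43/8 w_G3=0 w_R=1
asked value: 35/8

planetary set (16T centre, 27T on arm, 70T internal) — Willis relation
superposition row 1 [locked train]: every member turns x
row 2 (arm held, sun turns y): ω_ring = −(16/70)·y, ω_arm = 0
boundary: total ω_ring = x − (16/70)·y = 0 and total ω_arm = x = 1  ⇒  y = 35/8, x = 1
row 2 ring = −(16/70)·35/8 = -1
totals (row 1 + row 2): sun 1 + 35/8 = 43/8, ring 1 + (-1) = 0, arm 1 + 0 = 1
asked cell (row2, sun) = 35/8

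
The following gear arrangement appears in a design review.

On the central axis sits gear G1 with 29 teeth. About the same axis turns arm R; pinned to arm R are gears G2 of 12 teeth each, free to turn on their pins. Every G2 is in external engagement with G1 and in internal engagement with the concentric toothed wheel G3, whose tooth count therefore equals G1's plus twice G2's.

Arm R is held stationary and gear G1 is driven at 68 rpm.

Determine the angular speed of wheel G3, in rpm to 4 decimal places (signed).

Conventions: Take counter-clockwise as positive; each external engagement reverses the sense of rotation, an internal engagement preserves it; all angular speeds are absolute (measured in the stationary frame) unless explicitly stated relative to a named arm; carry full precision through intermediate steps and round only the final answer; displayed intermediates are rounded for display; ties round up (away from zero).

-37.2075 rpm

planetary set (29T centre, 12T on arm, 53T internal) — Willis relation
normalise by the input: solve with ω_sun = 1, then scale by 68 rpm
ring teeth: 29 + 2·12 = 53
29(ω_sun−ω_arm) = −53(ω_ring−ω_arm),  ω_arm = 0, ω_sun = 1
ω_ring = 0 − (29/53)(1−0) = -29/53
scale: ω_ring = -29/53 × 68 rpm = -37.2075 rpm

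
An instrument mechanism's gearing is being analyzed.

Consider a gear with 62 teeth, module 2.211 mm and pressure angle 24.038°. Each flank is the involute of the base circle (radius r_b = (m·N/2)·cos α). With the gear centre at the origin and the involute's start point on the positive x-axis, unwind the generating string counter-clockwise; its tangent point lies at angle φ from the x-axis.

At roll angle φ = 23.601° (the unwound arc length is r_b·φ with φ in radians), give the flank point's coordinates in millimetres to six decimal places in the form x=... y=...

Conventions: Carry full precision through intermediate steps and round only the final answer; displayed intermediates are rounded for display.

x=67.684195 y=1.433730

class = single-mesh tooth geometry [base-circle involute, m = 2.211, 62T]
pitch radius r_p = m·N/2 = 2.211·62/2 = 68.541000
base radius r_b = r_p·cos α = 68.541000·cos 24.038° = 62.596816
roll angle φ = 23.601° = 0.41191516 rad
x = r_b·(cos φ + φ·sin φ) = 67.684195
y = r_b·(sin φ − φ·cos φ) = 1.433730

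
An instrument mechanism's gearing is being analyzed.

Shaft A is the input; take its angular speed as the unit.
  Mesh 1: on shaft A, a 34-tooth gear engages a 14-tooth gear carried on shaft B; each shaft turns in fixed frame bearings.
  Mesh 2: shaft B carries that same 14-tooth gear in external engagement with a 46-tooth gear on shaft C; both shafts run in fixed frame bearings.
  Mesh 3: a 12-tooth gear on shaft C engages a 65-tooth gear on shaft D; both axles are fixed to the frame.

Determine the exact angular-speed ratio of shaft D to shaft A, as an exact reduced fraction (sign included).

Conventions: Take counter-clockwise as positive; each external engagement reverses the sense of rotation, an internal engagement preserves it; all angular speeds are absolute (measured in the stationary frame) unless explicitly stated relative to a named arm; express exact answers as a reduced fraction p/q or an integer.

-204/1495

class = fixed-axis compound train [3 meshes; 3 ratios multiply, 3 sense flips]
mesh 1 [34T→14T]: running ratio 17/7, sense −
mesh 2 [14T→46T]: running ratio 17/23, sense +
mesh 3 [12T→65T]: running ratio 204/1495, sense −
ω_out/ω_in = -204/1495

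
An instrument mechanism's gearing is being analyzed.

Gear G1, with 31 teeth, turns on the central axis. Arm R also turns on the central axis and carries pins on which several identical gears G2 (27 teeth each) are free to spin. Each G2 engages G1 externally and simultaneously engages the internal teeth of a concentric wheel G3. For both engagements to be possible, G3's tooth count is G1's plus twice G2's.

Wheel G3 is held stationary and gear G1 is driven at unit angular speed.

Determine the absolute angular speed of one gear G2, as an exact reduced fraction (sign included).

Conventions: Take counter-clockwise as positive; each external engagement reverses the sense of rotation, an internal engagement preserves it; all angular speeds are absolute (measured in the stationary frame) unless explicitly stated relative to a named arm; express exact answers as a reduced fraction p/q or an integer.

recognized (axles ride arm R): planetary set, 31/27/85 teeth
ring teeth: 31 + 2·27 = 85
31(ω_sun−ω_arm) = −85(ω_ring−ω_arm),  ω_ring = 0, ω_sun = 1
31(1−ω_arm) = −85(0−ω_arm)  ⇒  116·ω_arm = 31  ⇒  ω_arm = 31/116
sun–planet mesh: 31·(1−31/116) = −27·(ω_p−ω_arm)  ⇒  ω_p−ω_arm = -2635/3132
ω_p = 31/116 − 2635/3132 = -31/54
exact speed ratio = -31/54

-31/54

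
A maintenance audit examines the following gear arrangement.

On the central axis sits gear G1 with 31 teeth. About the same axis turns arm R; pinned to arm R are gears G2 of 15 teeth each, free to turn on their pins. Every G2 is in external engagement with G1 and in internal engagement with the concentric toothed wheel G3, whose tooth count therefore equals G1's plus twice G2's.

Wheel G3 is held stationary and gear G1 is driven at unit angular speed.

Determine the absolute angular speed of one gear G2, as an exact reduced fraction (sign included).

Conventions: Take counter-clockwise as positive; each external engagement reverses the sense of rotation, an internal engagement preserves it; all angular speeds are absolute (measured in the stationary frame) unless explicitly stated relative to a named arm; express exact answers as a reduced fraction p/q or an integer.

-31/30

planetary set (31T centre, 15T on arm, 61T internal) — Willis relation
ring teeth: 31 + 2·15 = 61
31(ω_sun−ω_arm) = −61(ω_ring−ω_arm),  ω_ring = 0, ω_sun = 1
31(1−ω_arm) = −61(0−ω_arm)  ⇒  92·ω_arm = 31  ⇒  ω_arm = 31/92
sun–planet mesh: 31·(1−31/92) = −15·(ω_p−ω_arm)  ⇒  ω_p−ω_arm = -1891/1380
ω_p = 31/92 − 1891/1380 = -31/30
exact speed ratio = -31/30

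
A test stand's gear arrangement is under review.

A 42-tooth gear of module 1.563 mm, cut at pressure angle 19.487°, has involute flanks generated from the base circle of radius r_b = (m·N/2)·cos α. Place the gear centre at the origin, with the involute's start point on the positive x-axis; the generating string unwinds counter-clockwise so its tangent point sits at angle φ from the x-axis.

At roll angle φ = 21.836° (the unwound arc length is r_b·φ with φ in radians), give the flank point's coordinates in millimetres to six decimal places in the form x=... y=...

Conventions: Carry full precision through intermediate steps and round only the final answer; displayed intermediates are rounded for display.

x=33.109009 y=0.562689

topology: single-mesh involute geometry — m = 1.563, N = 42
pitch radius r_p = m·N/2 = 1.563·42/2 = 32.823000
base radius r_b = r_p·cos α = 32.823000·cos 19.487° = 30.942807
roll angle φ = 21.836° = 0.38111010 rad
x = r_b·(cos φ + φ·sin φ) = 33.109009
y = r_b·(sin φ − φ·cos φ) = 0.562689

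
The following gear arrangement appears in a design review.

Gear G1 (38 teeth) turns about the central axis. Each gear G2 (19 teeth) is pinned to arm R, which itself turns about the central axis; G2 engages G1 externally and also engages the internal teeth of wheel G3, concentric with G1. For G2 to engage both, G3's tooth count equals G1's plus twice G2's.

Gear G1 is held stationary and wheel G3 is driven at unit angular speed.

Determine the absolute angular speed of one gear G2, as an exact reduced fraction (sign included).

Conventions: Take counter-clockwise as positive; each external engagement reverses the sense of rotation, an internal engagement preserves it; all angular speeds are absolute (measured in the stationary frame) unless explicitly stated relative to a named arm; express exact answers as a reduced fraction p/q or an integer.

2

recognized (axles ride arm R): planetary set, 38/19/76 teeth
ring teeth: 38 + 2·19 = 76
38(ω_sun−ω_arm) = −76(ω_ring−ω_arm),  ω_sun = 0, ω_ring = 1
38(0−ω_arm) = −76(1−ω_arm)  ⇒  114·ω_arm = 76  ⇒  ω_arm = 2/3
sun–planet mesh: 38·(0−2/3) = −19·(ω_p−ω_arm)  ⇒  ω_p−ω_arm = 4/3
ω_p = 2/3 + 4/3 = 2
exact speed ratio = 2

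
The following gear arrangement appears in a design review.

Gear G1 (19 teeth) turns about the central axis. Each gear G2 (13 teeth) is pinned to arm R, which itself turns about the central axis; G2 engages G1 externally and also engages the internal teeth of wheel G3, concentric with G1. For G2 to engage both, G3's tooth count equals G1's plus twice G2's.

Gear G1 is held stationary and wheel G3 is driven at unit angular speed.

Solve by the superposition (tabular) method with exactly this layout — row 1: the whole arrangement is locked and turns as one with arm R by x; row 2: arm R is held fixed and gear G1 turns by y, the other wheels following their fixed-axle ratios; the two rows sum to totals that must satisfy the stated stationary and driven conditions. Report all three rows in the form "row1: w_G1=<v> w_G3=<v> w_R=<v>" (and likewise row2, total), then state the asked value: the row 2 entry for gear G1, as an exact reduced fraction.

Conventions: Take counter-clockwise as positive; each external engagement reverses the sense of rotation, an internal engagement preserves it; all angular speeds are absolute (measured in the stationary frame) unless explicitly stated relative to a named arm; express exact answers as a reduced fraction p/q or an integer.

row1: w_G1=45/64 w_G3=45/64 w_R=45/64
row2: w_G1=-45/64 w_G3=19/64 w_R=0
total: w_G1=0 w_G3=1 w_R=45/64
asked value: -45/64

class = planetary set [G3 = 19+2·13 = 45; Willis about the carrier]
superposition row 1 [locked train]: every member turns x
row 2: sun turns y, ring = −(19/45)·y, arm 0
boundary: total ω_sun = x + y = 0 and total ω_ring = x − (19/45)·y = 1  ⇒  y = -45/64, x = 45/64
row 2 ring = −(19/45)·(-45/64) = 19/64
totals (row 1 + row 2): sun 45/64 + (-45/64) = 0, ring 45/64 + 19/64 = 1, arm 45/64 + 0 = 45/64
asked cell (row2, sun) = -45/64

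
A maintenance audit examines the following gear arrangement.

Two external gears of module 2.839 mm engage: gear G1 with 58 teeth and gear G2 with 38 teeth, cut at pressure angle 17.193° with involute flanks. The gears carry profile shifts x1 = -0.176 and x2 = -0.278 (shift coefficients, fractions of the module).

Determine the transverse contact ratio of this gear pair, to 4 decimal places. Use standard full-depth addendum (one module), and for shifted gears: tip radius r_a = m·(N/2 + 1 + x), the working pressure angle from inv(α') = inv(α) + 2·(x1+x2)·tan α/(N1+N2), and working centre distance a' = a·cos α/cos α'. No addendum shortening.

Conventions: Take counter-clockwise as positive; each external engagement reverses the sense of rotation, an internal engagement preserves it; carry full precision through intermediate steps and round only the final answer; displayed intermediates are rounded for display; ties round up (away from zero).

topology: single-mesh involute geometry — m = 2.839, 58T/38T pair
base radii: r_b1 = 78.651997, r_b2 = 51.530619
tip radii: r_a1 = 84.670336, r_a2 = 55.990758
inv(α') = inv(17.193°) + 2·(-0.176-0.278)·tan α/(58+38) = 0.00641680  ⇒  α' = 15.20997°
a' = a·cos α / cos α' = 136.2720·cos 17.193°/cos 15.20997° = 134.908341
action lengths: √(r_a1²−r_b1²) = 31.351702, √(r_a2²−r_b2²) = 21.898866
base pitch p_b = π·m·cos α = 8.520432
CR = (31.351702 + 21.898866 − 134.908341·sin 15.20997°)/8.520432 = 2.095715
contact ratio ≈ 2.0957

2.0957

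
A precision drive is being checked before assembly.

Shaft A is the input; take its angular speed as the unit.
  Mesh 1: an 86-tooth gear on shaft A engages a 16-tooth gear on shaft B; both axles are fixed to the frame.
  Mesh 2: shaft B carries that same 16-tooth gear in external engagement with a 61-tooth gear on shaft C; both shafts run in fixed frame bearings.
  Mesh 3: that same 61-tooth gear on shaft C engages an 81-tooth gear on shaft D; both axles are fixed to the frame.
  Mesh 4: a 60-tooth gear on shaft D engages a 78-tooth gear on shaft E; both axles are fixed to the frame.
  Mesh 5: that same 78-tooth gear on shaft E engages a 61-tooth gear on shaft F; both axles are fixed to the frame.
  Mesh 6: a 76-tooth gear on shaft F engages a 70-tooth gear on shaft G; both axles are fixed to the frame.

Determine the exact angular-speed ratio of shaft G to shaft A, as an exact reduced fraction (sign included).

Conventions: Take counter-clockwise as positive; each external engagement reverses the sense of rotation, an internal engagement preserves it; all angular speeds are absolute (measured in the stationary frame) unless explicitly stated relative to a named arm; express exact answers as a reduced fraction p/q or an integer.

class = fixed-axis compound train [6 meshes; 6 ratios multiply, 6 sense flips]
mesh 1 [86T→16T]: running ratio 43/8, sense −
mesh 2 [16T→61T]: running ratio 86/61, sense +
mesh 3 [61T→81T]: running ratio 86/81, sense −
mesh 4 [60T→78T]: running ratio 860/1053, sense +
mesh 5 [78T→61T]: running ratio 1720/1647, sense −
mesh 6 [76T→70T]: running ratio 13072/11529, sense +
ω_out/ω_in = 13072/11529

13072/11529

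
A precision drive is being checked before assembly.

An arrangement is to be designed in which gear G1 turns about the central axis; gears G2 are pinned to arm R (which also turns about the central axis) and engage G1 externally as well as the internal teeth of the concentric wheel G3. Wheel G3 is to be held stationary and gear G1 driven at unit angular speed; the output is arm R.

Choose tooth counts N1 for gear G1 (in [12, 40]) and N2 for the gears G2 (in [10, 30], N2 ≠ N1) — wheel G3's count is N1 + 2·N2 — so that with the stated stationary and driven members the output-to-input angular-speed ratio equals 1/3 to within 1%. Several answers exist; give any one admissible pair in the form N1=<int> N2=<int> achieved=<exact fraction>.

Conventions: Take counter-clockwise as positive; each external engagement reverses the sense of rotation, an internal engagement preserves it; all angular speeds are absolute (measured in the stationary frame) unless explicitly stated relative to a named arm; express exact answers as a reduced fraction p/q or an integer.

N1=20 N2=10 achieved=1/3

topology: planetary set — design target 1/3, arm = carrier (Willis)
Willis with ω_ring = 0: ω_arm/ω_sun = N1/(N1+N3); set equal to 1/3  ⇒  N3/N1 = 1/(1/3) − 1 = 2
N3 = N1 + 2·N2  ⇒  N2/N1 = (N3/N1 − 1)/2 = (2 − 1)/2 = 1/2
smallest multiple with N1 ≥ 12 and N2 ≥ 10: k = 10  ⇒  N1 = 10·2 = 20, N2 = 10·1 = 10 (N1 ≤ 40, N2 ≤ 30, N2 ≠ N1 ✓), N3 = 20 + 2·10 = 40
check: N1/(N1+N3) with N1 = 20, N3 = 40 gives 1/3; |achieved − target| = 0 ≤ 1/300 ✓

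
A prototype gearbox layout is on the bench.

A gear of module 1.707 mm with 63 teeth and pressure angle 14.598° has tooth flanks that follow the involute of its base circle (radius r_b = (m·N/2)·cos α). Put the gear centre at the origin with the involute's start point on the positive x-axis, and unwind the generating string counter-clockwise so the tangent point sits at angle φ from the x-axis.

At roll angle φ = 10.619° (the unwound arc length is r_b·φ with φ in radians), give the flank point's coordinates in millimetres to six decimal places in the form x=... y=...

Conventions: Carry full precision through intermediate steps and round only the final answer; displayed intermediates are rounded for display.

topology: single-mesh involute geometry — m = 1.707, N = 63
pitch radius r_p = m·N/2 = 1.707·63/2 = 53.770500
base radius r_b = r_p·cos α = 53.770500·cos 14.598° = 52.034679
roll angle φ = 10.619° = 0.18533651 rad
x = r_b·(cos φ + φ·sin φ) = 52.920705
y = r_b·(sin φ − φ·cos φ) = 0.110043

x=52.920705 y=0.110043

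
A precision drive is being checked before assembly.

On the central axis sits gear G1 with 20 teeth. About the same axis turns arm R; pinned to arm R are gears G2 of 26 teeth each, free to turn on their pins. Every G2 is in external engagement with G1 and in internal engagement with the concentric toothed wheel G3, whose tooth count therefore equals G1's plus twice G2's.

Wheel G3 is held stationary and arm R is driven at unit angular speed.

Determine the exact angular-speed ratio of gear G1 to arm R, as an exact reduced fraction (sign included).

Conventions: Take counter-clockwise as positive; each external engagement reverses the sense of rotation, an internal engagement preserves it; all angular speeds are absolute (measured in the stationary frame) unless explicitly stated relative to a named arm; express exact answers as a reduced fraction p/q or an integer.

topology: planetary set — G1 20T / G2 26T / G3 72T, arm = carrier (Willis)
ring teeth: 20 + 2·26 = 72
20(ω_sun−ω_arm) = −72(ω_ring−ω_arm),  ω_ring = 0, ω_arm = 1
ω_sun = 1 − (72/20)(0−1) = 23/5
ω_out/ω_in = 23/5

23/5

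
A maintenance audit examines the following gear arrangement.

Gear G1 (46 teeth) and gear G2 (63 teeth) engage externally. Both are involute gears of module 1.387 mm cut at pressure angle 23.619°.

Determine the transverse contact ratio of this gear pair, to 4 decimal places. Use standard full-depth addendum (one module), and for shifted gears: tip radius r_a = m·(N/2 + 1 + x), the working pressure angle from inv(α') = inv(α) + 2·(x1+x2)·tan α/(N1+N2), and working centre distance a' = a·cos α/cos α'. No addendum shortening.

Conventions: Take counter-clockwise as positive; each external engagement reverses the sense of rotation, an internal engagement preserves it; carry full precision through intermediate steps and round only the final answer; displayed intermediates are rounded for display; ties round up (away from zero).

1.5955

class = single-mesh tooth geometry [involute pair 46T × 63T, m = 1.387]
base radii: r_b1 = 29.228651, r_b2 = 40.030543
tip radii: r_a1 = 33.288000, r_a2 = 45.077500
no profile shift: α' = α, a' = a
action lengths: √(r_a1²−r_b1²) = 15.930377, √(r_a2²−r_b2²) = 20.725265
base pitch p_b = π·m·cos α = 3.992370
CR = (15.930377 + 20.725265 − 75.591500·sin 23.61900°)/3.992370 = 1.595466
contact ratio ≈ 1.5955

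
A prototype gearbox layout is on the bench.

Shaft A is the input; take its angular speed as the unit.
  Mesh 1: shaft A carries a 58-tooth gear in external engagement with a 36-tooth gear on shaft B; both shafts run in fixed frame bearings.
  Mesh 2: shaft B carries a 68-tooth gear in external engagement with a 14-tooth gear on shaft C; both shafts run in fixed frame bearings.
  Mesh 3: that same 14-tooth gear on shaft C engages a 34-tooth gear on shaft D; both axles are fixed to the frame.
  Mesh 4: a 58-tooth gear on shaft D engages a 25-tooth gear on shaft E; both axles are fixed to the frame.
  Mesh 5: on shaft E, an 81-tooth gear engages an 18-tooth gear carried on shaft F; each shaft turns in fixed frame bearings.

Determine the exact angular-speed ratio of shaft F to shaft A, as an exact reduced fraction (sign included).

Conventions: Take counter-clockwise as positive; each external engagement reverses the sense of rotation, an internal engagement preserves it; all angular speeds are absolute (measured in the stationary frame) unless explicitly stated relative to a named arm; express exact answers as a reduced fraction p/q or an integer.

-841/25

class = fixed-axis compound train [5 meshes; 5 ratios multiply, 5 sense flips]
mesh 1 [58T→36T]: running ratio 29/18, sense −
mesh 2 [68T→14T]: running ratio 493/63, sense +
mesh 3 [14T→34T]: running ratio 29/9, sense −
mesh 4 [58T→25T]: running ratio 1682/225, sense +
mesh 5 [81T→18T]: running ratio 841/25, sense −
ω_out/ω_in = -841/25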